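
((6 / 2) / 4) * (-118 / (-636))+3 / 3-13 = -5029 / 424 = -11.86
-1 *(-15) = 15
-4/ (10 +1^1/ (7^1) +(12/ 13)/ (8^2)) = -5824/ 14789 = -0.39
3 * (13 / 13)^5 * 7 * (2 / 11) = 42 / 11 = 3.82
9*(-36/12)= -27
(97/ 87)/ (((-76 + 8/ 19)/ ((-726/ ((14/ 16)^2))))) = 7136096/ 510139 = 13.99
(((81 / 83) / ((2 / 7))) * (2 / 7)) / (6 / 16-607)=-648 / 402799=-0.00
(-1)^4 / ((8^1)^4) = 1 / 4096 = 0.00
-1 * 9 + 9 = 0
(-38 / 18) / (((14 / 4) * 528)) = -0.00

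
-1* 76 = -76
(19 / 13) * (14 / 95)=0.22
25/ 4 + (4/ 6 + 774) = 780.92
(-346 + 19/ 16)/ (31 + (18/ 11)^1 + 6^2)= -60687/ 12080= -5.02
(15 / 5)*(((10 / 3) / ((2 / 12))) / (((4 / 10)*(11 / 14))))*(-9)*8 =-151200 / 11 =-13745.45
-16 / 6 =-8 / 3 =-2.67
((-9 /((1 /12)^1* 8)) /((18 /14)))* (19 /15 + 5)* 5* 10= -3290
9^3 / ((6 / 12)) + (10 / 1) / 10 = 1459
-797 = -797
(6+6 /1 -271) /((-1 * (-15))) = -259 /15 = -17.27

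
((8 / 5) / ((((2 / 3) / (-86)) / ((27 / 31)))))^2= 776402496 / 24025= 32316.44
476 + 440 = 916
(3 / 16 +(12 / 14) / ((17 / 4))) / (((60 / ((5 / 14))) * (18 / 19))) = 4693 / 1919232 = 0.00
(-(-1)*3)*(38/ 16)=7.12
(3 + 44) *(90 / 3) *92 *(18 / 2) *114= 133092720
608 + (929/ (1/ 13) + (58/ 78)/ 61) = 30177644/ 2379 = 12685.01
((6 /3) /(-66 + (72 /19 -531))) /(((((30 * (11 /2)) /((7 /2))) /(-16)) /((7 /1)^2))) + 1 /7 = 2589619 /13018005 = 0.20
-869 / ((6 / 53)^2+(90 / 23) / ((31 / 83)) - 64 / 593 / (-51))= -52636368047439 / 635500282502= -82.83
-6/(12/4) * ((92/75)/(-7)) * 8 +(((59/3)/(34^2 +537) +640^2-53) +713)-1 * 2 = 364650069271/888825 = 410260.82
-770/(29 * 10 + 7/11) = -8470/3197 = -2.65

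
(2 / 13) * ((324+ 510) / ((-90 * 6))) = -0.24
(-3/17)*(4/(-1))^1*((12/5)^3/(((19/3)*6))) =10368/40375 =0.26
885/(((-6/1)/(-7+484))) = -140715/2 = -70357.50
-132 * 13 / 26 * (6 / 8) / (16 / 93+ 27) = -9207 / 5054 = -1.82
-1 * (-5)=5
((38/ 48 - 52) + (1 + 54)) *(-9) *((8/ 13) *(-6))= 126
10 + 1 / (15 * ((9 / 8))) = 1358 / 135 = 10.06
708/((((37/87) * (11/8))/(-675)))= -332618400/407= -817244.23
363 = 363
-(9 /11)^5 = -59049 /161051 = -0.37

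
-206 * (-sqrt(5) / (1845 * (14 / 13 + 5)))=2678 * sqrt(5) / 145755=0.04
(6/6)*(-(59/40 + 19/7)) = -1173/280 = -4.19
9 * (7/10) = 6.30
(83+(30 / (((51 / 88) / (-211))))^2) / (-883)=-34477086387 / 255187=-135105.18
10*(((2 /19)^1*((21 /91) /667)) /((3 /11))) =220 /164749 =0.00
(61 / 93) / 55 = 61 / 5115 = 0.01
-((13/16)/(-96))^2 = -169/2359296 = -0.00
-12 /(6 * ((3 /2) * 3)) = -4 /9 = -0.44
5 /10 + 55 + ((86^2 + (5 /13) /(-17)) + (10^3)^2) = 445293553 /442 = 1007451.48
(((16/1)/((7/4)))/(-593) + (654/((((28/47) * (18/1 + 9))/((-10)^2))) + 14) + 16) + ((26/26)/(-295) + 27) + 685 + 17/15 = 1514268424/314883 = 4808.99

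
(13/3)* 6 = 26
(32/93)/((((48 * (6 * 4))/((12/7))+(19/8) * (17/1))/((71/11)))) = 18176/5830077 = 0.00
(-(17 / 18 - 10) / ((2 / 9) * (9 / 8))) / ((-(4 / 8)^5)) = -10432 / 9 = -1159.11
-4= -4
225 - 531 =-306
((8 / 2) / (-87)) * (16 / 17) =-64 / 1479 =-0.04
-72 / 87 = -24 / 29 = -0.83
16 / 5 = 3.20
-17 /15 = -1.13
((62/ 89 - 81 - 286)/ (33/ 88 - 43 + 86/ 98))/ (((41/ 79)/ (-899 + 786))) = -38027805928/ 19905295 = -1910.44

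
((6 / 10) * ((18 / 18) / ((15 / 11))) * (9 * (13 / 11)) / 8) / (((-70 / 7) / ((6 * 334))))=-58617 / 500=-117.23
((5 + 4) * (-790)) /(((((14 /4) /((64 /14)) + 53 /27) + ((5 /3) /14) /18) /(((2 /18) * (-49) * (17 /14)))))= 17185.20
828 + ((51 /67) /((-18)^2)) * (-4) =1497835 /1809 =827.99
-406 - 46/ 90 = -18293/ 45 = -406.51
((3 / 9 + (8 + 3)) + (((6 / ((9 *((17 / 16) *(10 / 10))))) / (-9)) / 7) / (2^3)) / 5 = 7282 / 3213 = 2.27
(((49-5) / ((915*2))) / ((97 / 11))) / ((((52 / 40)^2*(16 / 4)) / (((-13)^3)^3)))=-75925705570 / 17751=-4277263.57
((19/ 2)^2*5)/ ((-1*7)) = -64.46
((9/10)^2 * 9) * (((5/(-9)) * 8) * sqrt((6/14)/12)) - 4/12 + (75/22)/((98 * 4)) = -81 * sqrt(7)/35 - 8399/25872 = -6.45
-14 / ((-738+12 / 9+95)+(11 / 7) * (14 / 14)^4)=147 / 6721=0.02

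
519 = 519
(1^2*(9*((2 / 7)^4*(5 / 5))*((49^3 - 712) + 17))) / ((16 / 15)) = 15788790 / 2401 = 6575.92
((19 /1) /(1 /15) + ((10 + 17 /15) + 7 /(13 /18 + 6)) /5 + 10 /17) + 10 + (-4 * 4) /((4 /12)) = 38572324 /154275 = 250.02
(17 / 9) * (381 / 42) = 2159 / 126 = 17.13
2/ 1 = 2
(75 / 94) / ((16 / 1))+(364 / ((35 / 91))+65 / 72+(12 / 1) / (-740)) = 2372281991 / 2504160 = 947.34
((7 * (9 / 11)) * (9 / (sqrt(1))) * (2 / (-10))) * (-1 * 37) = 20979 / 55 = 381.44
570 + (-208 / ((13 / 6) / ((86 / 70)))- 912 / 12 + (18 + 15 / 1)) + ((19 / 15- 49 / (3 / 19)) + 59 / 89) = 940606 / 9345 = 100.65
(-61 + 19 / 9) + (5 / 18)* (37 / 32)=-11245 / 192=-58.57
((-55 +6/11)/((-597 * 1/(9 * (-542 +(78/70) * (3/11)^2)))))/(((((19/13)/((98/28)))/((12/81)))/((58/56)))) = -518268075637/3170481930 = -163.47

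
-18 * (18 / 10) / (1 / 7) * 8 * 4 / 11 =-36288 / 55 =-659.78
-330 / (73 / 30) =-9900 / 73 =-135.62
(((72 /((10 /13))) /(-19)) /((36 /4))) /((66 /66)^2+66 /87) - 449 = -2176913 /4845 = -449.31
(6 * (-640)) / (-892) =960 / 223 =4.30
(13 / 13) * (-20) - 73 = -93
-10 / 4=-5 / 2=-2.50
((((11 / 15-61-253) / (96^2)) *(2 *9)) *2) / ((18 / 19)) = -89281 / 69120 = -1.29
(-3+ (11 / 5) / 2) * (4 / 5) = -38 / 25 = -1.52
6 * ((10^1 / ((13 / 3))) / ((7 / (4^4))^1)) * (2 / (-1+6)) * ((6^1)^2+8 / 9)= 679936 / 91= 7471.82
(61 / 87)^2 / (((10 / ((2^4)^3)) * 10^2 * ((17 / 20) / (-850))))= -15241216 / 7569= -2013.64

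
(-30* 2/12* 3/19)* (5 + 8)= -195/19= -10.26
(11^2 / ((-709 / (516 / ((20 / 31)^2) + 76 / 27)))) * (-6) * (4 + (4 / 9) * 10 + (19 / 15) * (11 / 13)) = 2259791840141 / 186644250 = 12107.48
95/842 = 0.11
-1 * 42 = -42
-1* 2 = -2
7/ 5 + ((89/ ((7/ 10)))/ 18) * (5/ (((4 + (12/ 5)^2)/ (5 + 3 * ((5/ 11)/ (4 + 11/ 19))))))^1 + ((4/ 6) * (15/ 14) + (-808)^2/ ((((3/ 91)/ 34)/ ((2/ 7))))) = 192377279.95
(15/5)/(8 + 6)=3/14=0.21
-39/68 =-0.57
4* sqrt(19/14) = 2* sqrt(266)/7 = 4.66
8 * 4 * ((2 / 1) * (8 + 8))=1024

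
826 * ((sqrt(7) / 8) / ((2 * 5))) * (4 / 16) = 413 * sqrt(7) / 160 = 6.83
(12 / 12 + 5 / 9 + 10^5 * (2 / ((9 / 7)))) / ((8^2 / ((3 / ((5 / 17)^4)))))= 58465284647 / 60000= 974421.41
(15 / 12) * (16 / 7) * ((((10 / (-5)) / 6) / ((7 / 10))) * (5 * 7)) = -1000 / 21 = -47.62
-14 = -14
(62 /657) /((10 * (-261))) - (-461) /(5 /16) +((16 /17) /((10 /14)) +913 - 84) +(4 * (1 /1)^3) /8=67222926917 /29151090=2306.02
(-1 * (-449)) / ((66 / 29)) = 197.29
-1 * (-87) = 87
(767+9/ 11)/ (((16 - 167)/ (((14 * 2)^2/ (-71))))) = 6621664/ 117931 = 56.15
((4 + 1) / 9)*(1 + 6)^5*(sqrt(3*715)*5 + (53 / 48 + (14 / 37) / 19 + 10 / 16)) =4959829735 / 303696 + 420175*sqrt(2145) / 9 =2178558.87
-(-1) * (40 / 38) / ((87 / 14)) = 280 / 1653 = 0.17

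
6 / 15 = 0.40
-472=-472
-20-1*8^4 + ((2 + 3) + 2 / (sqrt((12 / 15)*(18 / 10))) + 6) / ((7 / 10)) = -86056 / 21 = -4097.90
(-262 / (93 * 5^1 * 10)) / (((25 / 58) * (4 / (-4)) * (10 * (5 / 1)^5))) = 3799 / 908203125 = 0.00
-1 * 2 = -2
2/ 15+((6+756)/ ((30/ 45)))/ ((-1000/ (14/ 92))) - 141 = -19463603/ 138000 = -141.04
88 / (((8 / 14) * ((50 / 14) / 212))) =228536 / 25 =9141.44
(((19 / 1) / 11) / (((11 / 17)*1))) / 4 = 323 / 484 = 0.67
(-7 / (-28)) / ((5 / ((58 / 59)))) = 29 / 590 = 0.05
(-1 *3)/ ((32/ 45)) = -135/ 32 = -4.22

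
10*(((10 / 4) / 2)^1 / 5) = 5 / 2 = 2.50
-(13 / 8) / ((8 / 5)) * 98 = -3185 / 32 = -99.53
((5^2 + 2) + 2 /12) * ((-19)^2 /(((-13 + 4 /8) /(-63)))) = 1235703 /25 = 49428.12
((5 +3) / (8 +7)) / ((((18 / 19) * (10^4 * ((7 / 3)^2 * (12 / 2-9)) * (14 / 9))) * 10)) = -19 / 85750000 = -0.00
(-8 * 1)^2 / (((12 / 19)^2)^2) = 402.23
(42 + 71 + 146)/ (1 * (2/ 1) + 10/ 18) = 2331/ 23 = 101.35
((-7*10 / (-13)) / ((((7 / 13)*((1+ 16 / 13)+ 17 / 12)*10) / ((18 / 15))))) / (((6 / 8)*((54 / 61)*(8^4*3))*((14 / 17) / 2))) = 13481 / 137652480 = 0.00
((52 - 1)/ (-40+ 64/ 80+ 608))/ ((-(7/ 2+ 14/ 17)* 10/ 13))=-0.03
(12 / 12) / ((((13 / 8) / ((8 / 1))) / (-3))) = -192 / 13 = -14.77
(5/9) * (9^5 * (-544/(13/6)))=-107075520/13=-8236578.46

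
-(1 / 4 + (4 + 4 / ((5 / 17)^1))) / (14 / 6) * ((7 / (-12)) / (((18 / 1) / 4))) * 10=119 / 12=9.92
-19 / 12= -1.58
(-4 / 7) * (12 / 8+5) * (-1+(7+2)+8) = -416 / 7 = -59.43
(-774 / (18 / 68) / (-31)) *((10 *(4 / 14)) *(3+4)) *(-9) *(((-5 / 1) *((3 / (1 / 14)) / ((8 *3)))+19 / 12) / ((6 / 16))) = 10058560 / 31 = 324469.68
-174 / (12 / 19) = -551 / 2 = -275.50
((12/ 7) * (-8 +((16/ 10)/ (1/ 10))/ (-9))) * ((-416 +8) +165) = 28512/ 7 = 4073.14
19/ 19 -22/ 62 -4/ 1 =-104/ 31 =-3.35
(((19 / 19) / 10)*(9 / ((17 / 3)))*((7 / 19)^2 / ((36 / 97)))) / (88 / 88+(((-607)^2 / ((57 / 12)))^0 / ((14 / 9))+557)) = 33271 / 319983180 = 0.00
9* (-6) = -54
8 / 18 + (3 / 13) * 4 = 160 / 117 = 1.37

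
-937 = -937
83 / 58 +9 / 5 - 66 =-18203 / 290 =-62.77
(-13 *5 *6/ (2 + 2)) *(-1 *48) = 4680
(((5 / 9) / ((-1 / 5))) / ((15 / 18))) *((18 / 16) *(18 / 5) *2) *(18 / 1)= -486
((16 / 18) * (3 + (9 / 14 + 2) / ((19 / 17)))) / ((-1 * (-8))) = 1427 / 2394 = 0.60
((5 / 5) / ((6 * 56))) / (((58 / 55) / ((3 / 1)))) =55 / 6496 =0.01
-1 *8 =-8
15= 15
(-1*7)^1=-7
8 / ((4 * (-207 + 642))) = 0.00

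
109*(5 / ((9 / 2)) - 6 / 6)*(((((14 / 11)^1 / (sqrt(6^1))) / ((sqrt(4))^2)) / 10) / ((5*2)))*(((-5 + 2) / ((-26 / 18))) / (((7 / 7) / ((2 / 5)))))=763*sqrt(6) / 143000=0.01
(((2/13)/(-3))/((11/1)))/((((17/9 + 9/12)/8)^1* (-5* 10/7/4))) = 2688/339625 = 0.01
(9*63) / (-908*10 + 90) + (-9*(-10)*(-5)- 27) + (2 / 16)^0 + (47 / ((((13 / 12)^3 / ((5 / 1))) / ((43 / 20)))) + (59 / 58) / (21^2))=-342606977347 / 4355102115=-78.67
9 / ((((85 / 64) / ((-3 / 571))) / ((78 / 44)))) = -0.06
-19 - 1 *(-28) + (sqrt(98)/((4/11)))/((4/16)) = 9 + 77 *sqrt(2) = 117.89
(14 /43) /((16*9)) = 0.00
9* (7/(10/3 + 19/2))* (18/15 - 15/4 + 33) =16443/110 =149.48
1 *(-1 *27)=-27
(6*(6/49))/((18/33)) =66/49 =1.35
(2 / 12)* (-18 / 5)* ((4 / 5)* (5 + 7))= -144 / 25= -5.76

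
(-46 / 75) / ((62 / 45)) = -69 / 155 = -0.45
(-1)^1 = -1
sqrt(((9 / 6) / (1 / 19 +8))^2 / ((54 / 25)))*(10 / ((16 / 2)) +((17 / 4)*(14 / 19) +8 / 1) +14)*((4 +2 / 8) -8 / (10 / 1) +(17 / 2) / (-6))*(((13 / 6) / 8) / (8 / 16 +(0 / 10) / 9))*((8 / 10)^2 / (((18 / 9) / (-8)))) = -317993*sqrt(6) / 82620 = -9.43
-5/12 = -0.42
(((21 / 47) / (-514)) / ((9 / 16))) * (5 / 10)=-28 / 36237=-0.00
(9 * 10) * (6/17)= 540/17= 31.76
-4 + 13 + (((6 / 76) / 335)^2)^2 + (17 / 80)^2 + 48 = 23969135542732772521 / 420178278374560000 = 57.05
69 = 69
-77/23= -3.35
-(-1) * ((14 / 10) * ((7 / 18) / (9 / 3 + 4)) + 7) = 7.08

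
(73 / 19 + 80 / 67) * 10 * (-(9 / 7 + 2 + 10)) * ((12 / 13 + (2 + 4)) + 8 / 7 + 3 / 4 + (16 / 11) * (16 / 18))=-120663279505 / 17839822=-6763.70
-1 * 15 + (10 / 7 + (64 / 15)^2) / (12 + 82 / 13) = -2610382 / 187425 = -13.93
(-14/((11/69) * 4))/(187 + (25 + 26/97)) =-46851/452980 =-0.10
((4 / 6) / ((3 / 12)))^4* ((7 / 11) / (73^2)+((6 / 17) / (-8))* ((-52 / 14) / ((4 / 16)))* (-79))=-1479513886720 / 565028541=-2618.48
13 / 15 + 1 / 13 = 184 / 195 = 0.94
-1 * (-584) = 584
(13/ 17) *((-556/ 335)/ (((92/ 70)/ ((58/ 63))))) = -209612/ 235773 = -0.89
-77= -77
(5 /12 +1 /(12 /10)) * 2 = 5 /2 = 2.50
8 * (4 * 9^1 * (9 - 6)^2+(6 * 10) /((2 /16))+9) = 6504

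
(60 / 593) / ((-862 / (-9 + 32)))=-690 / 255583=-0.00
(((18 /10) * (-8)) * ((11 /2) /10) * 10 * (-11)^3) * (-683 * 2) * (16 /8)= -1439971632 /5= -287994326.40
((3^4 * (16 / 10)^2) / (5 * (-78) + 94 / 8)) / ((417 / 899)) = -6213888 / 5257675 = -1.18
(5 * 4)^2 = 400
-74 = -74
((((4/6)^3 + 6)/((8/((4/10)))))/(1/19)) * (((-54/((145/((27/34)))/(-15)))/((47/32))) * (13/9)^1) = 35568/1363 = 26.10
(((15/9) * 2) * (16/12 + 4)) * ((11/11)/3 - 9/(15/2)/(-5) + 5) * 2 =26752/135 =198.16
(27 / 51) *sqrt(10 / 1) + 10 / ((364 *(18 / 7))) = 5 / 468 + 9 *sqrt(10) / 17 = 1.68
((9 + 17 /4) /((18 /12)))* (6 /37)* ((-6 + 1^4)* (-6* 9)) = 14310 /37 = 386.76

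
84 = 84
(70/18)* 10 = 350/9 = 38.89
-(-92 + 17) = 75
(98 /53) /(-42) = -7 /159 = -0.04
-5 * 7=-35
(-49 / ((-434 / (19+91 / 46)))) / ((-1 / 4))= -6755 / 713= -9.47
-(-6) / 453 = 2 / 151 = 0.01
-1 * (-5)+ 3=8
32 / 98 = 16 / 49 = 0.33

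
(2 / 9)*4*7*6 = 112 / 3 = 37.33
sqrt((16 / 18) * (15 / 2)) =2 * sqrt(15) / 3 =2.58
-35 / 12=-2.92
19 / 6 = 3.17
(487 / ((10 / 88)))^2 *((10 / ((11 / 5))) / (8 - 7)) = 83483488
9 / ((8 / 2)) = 9 / 4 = 2.25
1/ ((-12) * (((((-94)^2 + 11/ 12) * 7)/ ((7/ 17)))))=-1/ 1802731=-0.00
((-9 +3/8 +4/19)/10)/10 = -1279/15200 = -0.08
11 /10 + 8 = 9.10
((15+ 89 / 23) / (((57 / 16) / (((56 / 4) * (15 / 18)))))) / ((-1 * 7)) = -34720 / 3933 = -8.83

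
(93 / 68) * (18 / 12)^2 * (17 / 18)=2.91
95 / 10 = 9.50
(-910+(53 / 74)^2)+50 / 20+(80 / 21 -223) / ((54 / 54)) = -129505909 / 114996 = -1126.18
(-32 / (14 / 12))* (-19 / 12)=304 / 7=43.43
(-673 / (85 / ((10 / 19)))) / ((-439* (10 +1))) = 1346 / 1559767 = 0.00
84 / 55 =1.53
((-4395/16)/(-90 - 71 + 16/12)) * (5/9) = 7325/7664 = 0.96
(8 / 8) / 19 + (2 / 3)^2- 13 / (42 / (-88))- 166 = -165503 / 1197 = -138.26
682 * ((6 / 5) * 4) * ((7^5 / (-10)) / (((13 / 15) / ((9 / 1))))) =-57135525.78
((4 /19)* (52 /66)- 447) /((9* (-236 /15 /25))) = 35020625 /443916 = 78.89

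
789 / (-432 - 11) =-789 / 443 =-1.78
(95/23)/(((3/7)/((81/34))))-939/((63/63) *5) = -644523/3910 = -164.84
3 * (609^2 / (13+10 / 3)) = 68121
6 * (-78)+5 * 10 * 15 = 282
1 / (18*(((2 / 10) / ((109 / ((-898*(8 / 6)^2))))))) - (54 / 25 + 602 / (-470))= -30324663 / 33764800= -0.90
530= 530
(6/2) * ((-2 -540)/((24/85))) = -23035/4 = -5758.75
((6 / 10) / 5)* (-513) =-1539 / 25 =-61.56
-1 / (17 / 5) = -5 / 17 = -0.29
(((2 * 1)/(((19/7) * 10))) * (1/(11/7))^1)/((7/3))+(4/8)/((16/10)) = 5561/16720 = 0.33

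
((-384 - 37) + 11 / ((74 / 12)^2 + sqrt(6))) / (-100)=3564 * sqrt(6) / 46659625 + 785205961 / 186638500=4.21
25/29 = 0.86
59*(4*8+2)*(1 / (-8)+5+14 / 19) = 855559 / 76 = 11257.36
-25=-25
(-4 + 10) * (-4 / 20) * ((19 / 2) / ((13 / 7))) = -399 / 65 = -6.14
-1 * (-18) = 18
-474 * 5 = -2370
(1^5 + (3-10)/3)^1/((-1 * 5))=4/15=0.27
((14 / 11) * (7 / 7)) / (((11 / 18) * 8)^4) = 45927 / 20614528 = 0.00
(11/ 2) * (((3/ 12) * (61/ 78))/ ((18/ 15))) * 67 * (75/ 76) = 5619625/ 94848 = 59.25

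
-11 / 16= -0.69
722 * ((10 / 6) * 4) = 14440 / 3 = 4813.33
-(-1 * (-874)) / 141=-874 / 141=-6.20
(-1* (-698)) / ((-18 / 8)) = -2792 / 9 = -310.22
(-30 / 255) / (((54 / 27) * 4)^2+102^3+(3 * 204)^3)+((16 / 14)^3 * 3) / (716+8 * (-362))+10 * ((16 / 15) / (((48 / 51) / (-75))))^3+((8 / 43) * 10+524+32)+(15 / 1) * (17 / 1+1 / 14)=-6140436.07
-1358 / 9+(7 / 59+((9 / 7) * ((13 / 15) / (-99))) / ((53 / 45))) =-326741488 / 2167011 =-150.78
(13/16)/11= 13/176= 0.07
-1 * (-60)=60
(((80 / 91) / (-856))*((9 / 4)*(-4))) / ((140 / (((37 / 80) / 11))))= 333 / 119959840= 0.00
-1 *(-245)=245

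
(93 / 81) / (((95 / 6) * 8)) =0.01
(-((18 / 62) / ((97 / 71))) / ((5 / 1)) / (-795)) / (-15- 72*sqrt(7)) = 71 / 3192997985- 1704*sqrt(7) / 15964989925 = -0.00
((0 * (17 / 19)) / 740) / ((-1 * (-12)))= 0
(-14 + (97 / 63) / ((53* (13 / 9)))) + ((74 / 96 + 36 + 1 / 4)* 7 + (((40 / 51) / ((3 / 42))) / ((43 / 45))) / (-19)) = 786351908833 / 3215359056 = 244.56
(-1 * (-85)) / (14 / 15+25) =1275 / 389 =3.28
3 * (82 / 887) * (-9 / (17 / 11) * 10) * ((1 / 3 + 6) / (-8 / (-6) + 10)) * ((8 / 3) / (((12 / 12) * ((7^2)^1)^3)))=-6169680 / 30158497607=-0.00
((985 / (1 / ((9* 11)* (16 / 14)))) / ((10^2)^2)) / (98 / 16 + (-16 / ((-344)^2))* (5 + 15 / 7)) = 48081396 / 26421125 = 1.82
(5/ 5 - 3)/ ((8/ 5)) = -1.25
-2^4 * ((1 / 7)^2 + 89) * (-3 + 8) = -348960 / 49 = -7121.63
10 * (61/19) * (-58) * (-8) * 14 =3962560/19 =208555.79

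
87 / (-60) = -29 / 20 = -1.45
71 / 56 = 1.27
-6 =-6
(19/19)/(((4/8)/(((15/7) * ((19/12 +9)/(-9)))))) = -635/126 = -5.04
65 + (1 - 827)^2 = 682341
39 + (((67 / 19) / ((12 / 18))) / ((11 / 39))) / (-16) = 252993 / 6688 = 37.83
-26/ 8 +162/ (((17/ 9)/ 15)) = 87259/ 68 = 1283.22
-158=-158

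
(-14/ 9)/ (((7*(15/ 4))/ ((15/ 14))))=-4/ 63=-0.06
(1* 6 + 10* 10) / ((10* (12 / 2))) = 53 / 30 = 1.77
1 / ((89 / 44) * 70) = 22 / 3115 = 0.01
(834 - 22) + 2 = 814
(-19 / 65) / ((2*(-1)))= 19 / 130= 0.15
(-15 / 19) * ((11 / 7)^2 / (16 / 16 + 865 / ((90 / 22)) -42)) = -16335 / 1428154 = -0.01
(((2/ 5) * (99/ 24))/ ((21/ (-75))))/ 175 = -33/ 980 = -0.03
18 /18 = 1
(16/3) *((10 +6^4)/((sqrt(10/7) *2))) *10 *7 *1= 73136 *sqrt(70)/3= 203966.56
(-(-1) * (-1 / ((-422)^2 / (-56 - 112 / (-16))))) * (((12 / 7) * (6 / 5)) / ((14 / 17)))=153 / 222605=0.00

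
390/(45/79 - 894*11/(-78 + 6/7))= 2772900/910417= 3.05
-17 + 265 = 248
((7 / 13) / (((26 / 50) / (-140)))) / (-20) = 1225 / 169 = 7.25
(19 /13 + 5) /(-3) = -2.15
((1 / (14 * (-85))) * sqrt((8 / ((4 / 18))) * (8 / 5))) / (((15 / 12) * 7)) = -24 * sqrt(10) / 104125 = -0.00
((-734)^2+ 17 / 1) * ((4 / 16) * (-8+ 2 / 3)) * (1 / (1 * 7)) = -1975501 / 14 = -141107.21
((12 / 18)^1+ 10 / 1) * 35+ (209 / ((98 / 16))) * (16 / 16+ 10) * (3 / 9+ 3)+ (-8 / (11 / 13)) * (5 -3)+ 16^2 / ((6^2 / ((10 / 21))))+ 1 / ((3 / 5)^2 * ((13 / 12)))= 304883948 / 189189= 1611.53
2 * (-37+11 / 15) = -72.53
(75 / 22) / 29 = 75 / 638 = 0.12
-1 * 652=-652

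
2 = 2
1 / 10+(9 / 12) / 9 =11 / 60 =0.18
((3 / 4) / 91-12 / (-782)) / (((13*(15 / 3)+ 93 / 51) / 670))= 1124595 / 4755296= 0.24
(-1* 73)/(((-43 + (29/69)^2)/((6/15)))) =347553/509705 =0.68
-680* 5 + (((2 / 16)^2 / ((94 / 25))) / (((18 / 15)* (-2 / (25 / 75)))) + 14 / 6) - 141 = -766390397 / 216576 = -3538.67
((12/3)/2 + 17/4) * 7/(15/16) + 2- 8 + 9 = 149/3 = 49.67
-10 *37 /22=-185 /11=-16.82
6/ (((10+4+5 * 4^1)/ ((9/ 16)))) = 27/ 272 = 0.10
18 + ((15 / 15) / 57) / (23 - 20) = 3079 / 171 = 18.01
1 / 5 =0.20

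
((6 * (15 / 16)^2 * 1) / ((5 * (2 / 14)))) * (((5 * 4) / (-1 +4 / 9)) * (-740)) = 1573425 / 8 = 196678.12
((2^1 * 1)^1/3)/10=1/15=0.07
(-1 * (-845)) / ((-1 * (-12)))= 845 / 12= 70.42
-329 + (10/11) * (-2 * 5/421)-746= -4978425/4631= -1075.02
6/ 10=3/ 5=0.60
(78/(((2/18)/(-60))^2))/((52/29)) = 12684600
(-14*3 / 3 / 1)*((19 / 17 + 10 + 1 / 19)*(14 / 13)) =-707168 / 4199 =-168.41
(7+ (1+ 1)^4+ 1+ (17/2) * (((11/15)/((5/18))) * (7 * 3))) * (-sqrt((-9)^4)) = -1002861/25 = -40114.44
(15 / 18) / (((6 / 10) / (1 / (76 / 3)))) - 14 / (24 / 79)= -20989 / 456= -46.03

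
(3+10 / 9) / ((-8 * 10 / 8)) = -37 / 90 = -0.41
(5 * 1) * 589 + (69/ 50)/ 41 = 6037319/ 2050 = 2945.03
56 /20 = 2.80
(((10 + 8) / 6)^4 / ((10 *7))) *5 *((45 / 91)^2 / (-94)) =-164025 / 10897796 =-0.02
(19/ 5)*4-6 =46/ 5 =9.20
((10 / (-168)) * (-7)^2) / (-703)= 35 / 8436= 0.00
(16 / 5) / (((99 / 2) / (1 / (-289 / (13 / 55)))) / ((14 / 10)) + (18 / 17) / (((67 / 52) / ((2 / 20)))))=-3316768 / 44808317199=-0.00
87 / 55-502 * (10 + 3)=-358843 / 55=-6524.42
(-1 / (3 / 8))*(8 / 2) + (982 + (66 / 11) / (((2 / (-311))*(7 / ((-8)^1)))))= 2037.62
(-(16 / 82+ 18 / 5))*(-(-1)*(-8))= 6224 / 205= 30.36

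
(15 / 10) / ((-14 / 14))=-3 / 2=-1.50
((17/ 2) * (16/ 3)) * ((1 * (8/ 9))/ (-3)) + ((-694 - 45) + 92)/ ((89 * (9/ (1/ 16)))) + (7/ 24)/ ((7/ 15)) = -1483045/ 115344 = -12.86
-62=-62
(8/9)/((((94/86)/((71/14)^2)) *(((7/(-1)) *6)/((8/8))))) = -216763/435267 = -0.50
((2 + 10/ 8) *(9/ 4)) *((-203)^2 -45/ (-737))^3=409709935972544892260823/ 800631106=511733722187587.47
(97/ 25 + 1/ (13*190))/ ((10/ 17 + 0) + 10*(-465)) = -814691/ 976144000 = -0.00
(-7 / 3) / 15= -7 / 45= -0.16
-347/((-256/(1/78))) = 347/19968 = 0.02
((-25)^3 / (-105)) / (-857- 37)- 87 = -1636463 / 18774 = -87.17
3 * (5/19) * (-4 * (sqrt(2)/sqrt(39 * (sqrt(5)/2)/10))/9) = -40 * 5^(1/4) * sqrt(78)/2223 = -0.24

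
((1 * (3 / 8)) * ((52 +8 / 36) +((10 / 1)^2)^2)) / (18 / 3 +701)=45235 / 8484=5.33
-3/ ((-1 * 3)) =1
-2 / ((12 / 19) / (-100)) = 950 / 3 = 316.67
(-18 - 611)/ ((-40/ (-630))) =-39627/ 4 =-9906.75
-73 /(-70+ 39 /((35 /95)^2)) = -3577 /10649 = -0.34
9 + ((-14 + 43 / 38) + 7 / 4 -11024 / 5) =-838629 / 380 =-2206.92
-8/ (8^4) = -1/ 512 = -0.00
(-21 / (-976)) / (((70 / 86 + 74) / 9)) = 0.00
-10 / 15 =-2 / 3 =-0.67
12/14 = 6/7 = 0.86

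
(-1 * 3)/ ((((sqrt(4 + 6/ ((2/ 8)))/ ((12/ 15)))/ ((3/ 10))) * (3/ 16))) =-48 * sqrt(7)/ 175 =-0.73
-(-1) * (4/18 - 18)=-160/9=-17.78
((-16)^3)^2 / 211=16777216 / 211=79512.87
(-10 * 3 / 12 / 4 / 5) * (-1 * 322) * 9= 1449 / 4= 362.25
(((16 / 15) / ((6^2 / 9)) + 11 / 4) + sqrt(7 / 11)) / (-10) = -181 / 600- sqrt(77) / 110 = -0.38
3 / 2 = 1.50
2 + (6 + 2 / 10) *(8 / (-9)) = -158 / 45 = -3.51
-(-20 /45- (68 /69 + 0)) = 296 /207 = 1.43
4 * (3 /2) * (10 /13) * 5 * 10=3000 /13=230.77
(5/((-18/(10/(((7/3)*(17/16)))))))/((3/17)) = -400/63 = -6.35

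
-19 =-19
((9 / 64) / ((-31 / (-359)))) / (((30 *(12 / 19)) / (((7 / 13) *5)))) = 47747 / 206336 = 0.23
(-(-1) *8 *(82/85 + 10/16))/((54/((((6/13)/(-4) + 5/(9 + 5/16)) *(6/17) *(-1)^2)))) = 1765273/50381370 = 0.04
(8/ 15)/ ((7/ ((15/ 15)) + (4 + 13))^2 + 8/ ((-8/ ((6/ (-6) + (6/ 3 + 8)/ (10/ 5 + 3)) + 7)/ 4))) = 1/ 1020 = 0.00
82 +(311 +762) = 1155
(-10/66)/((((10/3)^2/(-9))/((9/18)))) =27/440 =0.06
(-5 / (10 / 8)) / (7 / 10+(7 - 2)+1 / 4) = -80 / 119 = -0.67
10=10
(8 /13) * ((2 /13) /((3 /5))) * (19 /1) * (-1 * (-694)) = 1054880 /507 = 2080.63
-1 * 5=-5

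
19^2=361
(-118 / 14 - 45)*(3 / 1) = -1122 / 7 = -160.29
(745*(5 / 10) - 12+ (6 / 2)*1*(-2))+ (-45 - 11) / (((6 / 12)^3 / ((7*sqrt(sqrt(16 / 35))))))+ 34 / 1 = 777 / 2 - 896*35^(3 / 4) / 5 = -2190.13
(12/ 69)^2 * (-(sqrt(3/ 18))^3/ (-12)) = sqrt(6)/ 14283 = 0.00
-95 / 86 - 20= -1815 / 86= -21.10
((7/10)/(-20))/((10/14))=-49/1000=-0.05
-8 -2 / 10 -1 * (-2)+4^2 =49 / 5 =9.80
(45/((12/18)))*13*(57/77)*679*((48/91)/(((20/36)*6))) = 5374188/77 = 69794.65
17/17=1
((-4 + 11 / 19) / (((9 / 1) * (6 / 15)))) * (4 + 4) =-1300 / 171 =-7.60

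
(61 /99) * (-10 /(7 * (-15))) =122 /2079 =0.06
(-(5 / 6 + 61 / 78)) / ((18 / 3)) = -7 / 26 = -0.27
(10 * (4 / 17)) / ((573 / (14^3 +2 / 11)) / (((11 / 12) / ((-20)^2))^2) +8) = 30745 / 519624533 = 0.00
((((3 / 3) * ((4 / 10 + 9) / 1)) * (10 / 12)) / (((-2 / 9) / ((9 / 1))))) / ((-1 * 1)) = 1269 / 4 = 317.25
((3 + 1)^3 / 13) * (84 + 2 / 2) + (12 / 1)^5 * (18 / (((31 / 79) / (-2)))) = -9199648064 / 403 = -22827910.83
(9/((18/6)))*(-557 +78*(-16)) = -5415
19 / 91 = 0.21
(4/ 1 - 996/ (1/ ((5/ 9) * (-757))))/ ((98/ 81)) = 16964532/ 49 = 346214.94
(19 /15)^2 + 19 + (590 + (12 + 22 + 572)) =273736 /225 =1216.60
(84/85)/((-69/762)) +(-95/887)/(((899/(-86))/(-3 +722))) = -5529484118/1558942415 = -3.55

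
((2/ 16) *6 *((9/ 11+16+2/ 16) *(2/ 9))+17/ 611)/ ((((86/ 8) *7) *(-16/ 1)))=-306659/ 129473344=-0.00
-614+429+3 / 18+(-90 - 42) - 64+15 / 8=-378.96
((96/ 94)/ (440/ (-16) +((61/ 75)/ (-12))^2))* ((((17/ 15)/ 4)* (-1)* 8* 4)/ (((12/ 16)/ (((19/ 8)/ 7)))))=1116288000/ 7327250791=0.15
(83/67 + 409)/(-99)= -3054/737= -4.14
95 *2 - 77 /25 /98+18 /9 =191.97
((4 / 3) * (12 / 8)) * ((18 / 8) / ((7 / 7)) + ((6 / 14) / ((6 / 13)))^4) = 114997 / 19208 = 5.99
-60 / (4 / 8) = -120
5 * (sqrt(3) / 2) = 4.33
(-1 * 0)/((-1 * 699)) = 0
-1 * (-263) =263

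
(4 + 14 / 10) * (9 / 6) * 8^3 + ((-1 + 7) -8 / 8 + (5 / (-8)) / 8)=1328679 / 320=4152.12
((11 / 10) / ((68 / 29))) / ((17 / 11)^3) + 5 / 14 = 11324223 / 23385880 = 0.48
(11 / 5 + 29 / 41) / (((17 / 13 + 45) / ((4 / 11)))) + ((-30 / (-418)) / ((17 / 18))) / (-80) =38375629 / 1753902920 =0.02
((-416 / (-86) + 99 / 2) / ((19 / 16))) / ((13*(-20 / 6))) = -56076 / 53105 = -1.06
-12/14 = -6/7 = -0.86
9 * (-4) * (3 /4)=-27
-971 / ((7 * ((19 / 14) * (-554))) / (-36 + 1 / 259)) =-9052633 / 1363117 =-6.64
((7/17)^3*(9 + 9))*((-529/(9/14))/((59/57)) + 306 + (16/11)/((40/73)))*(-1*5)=9743638044/3188537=3055.83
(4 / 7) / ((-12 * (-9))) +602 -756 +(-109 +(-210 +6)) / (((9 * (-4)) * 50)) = -5814427 / 37800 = -153.82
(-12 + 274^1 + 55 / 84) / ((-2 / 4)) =-22063 / 42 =-525.31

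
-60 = -60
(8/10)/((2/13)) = 26/5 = 5.20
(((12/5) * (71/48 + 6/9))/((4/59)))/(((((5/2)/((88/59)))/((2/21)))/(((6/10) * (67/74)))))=75911/32375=2.34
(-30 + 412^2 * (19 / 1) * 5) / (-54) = -8062825 / 27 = -298623.15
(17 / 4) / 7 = 17 / 28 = 0.61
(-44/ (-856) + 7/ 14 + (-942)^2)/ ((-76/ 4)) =-94948007/ 2033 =-46703.40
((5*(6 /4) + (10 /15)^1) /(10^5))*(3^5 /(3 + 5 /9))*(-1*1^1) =-35721 /6400000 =-0.01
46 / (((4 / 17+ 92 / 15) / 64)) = 462.27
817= 817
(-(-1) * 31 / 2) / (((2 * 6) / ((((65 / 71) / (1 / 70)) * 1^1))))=70525 / 852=82.78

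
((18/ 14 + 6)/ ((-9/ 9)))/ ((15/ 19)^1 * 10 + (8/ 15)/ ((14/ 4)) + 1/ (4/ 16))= -14535/ 24034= -0.60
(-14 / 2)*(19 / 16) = -133 / 16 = -8.31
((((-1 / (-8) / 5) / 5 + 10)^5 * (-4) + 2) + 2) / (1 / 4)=-32079760040010001 / 20000000000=-1603988.00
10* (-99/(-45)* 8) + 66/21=1254/7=179.14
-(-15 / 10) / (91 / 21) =9 / 26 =0.35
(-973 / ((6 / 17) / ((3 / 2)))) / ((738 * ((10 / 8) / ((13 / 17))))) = -12649 / 3690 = -3.43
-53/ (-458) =53/ 458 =0.12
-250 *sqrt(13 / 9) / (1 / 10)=-2500 *sqrt(13) / 3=-3004.63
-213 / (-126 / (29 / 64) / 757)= 1558663 / 2688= 579.86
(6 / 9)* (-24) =-16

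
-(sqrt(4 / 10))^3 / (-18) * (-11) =-11 * sqrt(10) / 225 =-0.15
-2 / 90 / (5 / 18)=-2 / 25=-0.08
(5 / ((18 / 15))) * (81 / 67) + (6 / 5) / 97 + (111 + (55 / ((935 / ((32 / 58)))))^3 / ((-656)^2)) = 1519144104577211113 / 13090463022335830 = 116.05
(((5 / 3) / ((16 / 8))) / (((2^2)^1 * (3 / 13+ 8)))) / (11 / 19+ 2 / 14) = 0.04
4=4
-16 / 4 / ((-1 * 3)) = 4 / 3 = 1.33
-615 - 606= -1221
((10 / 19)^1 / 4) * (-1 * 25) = -125 / 38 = -3.29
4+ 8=12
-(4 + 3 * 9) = -31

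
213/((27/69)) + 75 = 619.33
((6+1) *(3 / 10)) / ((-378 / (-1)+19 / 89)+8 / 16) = 1869 / 337055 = 0.01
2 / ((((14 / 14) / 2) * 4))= 1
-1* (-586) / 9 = 586 / 9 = 65.11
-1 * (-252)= 252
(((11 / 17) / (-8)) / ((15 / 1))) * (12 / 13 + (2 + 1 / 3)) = -1397 / 79560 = -0.02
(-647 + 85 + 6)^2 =309136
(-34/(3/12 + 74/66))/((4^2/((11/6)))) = -2057/724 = -2.84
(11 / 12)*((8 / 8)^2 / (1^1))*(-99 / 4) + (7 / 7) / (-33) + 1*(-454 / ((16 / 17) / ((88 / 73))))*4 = -2348.69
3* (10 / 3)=10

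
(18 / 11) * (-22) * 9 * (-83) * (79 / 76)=531117 / 19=27953.53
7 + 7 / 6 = 49 / 6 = 8.17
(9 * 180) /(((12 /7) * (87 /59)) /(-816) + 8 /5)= 227480400 /224237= 1014.46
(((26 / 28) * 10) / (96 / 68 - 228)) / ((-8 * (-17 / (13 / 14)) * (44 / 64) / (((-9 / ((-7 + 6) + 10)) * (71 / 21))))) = 59995 / 43600788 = 0.00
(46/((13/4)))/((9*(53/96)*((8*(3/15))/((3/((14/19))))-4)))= -139840/177073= -0.79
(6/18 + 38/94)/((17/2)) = 208/2397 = 0.09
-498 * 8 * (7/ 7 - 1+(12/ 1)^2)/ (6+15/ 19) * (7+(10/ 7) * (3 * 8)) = -1050054912/ 301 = -3488554.52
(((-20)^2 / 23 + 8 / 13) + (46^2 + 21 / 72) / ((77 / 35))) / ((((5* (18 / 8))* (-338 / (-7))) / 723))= 130496064727 / 100051380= 1304.29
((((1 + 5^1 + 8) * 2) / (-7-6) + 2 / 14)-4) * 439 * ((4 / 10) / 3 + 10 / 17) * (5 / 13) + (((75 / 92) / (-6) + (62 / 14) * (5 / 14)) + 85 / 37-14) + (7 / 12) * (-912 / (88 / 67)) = -36297193582613 / 31627523928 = -1147.65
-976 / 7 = -139.43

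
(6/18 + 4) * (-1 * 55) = -715/3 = -238.33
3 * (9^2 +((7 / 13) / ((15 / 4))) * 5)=3187 / 13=245.15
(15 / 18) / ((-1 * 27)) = -5 / 162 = -0.03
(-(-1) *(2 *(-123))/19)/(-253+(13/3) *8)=738/12445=0.06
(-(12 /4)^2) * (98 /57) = -294 /19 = -15.47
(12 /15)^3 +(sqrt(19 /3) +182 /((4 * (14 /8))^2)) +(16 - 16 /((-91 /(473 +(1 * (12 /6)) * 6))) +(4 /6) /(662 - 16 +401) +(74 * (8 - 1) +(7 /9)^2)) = sqrt(57) /3 +200687635781 /321559875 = 626.62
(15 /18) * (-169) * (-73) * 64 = 1973920 /3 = 657973.33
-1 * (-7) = 7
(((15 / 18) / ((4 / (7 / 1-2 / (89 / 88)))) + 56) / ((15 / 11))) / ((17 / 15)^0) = 148929 / 3560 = 41.83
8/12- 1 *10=-9.33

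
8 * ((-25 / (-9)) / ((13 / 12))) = 800 / 39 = 20.51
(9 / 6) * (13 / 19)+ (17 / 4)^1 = 401 / 76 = 5.28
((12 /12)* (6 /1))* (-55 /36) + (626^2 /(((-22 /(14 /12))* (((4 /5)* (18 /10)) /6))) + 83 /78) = -222900331 /2574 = -86596.87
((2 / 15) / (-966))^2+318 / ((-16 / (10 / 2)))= -41729569867 / 419920200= -99.37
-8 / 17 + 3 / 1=43 / 17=2.53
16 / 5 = 3.20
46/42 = 23/21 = 1.10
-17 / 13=-1.31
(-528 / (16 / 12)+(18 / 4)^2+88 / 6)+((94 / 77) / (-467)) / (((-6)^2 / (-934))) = -1000735 / 2772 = -361.02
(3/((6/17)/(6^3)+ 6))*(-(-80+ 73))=12852/3673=3.50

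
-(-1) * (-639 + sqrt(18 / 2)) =-636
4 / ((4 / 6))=6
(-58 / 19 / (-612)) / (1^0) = 29 / 5814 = 0.00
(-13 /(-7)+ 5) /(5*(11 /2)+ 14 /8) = 64 /273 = 0.23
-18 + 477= 459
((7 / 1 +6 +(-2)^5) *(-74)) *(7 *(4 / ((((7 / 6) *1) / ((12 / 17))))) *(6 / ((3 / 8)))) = 381108.71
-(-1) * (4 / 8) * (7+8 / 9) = 71 / 18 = 3.94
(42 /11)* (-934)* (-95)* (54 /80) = 5030991 /22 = 228681.41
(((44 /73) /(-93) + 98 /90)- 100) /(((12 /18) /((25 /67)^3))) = -31478978125 /4083760014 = -7.71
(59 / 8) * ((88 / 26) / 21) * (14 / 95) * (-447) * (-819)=64128.03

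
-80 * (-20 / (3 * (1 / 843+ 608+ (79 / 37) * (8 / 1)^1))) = 16635200 / 19496941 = 0.85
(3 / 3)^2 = 1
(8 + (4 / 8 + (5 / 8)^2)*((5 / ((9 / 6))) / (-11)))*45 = 122445 / 352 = 347.86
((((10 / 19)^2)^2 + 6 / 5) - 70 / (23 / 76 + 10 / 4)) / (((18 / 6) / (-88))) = 289461775856 / 416375595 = 695.19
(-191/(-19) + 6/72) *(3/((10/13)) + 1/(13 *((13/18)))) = 5215927/128440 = 40.61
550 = 550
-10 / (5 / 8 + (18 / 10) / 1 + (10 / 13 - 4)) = 5200 / 419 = 12.41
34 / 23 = 1.48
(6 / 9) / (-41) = -2 / 123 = -0.02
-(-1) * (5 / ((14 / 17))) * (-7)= -85 / 2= -42.50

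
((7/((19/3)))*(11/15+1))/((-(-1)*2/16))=1456/95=15.33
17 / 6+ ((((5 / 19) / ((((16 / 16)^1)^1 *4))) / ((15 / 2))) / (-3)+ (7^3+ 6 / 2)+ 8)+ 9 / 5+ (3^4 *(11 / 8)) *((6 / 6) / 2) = 5667869 / 13680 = 414.32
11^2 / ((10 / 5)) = 121 / 2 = 60.50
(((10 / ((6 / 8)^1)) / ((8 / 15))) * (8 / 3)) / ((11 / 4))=800 / 33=24.24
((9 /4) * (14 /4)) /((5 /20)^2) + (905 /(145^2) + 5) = 551036 /4205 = 131.04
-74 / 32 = -37 / 16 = -2.31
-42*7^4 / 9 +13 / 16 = -537785 / 48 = -11203.85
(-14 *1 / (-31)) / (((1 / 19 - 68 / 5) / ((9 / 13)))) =-1330 / 57629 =-0.02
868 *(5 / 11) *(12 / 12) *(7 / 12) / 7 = 1085 / 33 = 32.88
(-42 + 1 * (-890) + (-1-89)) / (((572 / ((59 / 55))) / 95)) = -572831 / 3146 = -182.08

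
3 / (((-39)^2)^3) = 1 / 1172914587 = 0.00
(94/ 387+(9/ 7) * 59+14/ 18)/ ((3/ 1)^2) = 208262/ 24381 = 8.54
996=996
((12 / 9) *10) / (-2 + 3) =13.33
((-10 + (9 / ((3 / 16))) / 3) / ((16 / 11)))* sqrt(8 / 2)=8.25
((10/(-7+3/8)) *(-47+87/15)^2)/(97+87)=-84872/6095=-13.92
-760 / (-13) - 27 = 409 / 13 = 31.46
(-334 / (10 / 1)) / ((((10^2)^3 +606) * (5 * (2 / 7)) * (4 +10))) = -167 / 100060600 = -0.00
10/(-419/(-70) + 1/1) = 700/489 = 1.43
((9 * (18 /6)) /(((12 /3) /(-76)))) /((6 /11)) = -1881 /2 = -940.50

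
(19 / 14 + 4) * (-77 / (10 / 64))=-2640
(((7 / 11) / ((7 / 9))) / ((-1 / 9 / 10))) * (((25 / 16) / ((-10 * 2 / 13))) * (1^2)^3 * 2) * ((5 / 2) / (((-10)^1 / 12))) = -78975 / 176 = -448.72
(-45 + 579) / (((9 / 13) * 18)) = 1157 / 27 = 42.85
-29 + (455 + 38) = 464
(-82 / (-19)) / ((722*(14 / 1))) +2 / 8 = 48095 / 192052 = 0.25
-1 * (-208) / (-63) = -3.30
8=8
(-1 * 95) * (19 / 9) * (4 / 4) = -200.56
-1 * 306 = -306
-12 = -12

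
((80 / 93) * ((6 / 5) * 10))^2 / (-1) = -102400 / 961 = -106.56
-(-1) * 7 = 7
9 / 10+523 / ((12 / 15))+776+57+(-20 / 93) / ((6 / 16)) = 8297887 / 5580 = 1487.08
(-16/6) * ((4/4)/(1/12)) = -32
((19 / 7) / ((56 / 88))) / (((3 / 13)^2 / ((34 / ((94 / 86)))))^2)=12758935459556 / 8767521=1455250.06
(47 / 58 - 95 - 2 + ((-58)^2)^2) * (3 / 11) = 1969053567 / 638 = 3086290.86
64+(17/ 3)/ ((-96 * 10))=184303/ 2880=63.99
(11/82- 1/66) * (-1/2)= -161/2706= -0.06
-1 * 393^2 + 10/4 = -308893/2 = -154446.50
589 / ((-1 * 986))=-589 / 986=-0.60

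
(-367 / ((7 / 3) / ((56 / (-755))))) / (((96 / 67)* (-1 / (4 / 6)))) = -24589 / 4530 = -5.43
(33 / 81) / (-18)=-11 / 486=-0.02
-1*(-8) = 8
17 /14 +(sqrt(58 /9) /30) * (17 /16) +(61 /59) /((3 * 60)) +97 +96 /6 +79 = 17 * sqrt(58) /1440 +14363977 /74340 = 193.31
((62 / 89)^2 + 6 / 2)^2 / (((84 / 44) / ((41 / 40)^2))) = 14092849988459 / 2108139297600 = 6.68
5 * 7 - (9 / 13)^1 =446 / 13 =34.31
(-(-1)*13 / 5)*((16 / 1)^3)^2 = 218103808 / 5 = 43620761.60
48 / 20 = 12 / 5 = 2.40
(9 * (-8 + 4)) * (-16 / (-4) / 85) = -144 / 85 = -1.69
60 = 60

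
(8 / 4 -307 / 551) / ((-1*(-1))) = 795 / 551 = 1.44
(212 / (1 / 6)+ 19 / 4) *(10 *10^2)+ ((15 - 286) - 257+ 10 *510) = 1281322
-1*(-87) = 87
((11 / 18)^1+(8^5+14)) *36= 1180174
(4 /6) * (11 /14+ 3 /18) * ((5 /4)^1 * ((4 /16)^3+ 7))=11225 /2016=5.57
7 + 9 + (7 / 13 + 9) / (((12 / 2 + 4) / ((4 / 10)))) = 5324 / 325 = 16.38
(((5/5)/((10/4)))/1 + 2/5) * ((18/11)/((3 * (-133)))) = -24/7315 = -0.00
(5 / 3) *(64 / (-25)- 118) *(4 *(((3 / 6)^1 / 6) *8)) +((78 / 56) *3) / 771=-173508197 / 323820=-535.82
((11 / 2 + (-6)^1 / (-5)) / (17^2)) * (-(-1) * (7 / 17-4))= -4087 / 49130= -0.08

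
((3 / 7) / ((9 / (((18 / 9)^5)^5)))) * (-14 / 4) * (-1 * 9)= 50331648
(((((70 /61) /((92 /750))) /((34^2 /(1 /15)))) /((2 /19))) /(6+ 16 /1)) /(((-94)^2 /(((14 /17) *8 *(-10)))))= -581875 /334983049522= -0.00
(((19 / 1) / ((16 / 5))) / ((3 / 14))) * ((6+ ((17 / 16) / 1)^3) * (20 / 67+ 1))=568695365 / 2195456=259.03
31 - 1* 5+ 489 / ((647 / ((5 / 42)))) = 236323 / 9058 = 26.09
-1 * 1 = -1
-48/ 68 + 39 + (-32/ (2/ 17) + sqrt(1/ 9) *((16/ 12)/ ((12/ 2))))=-107237/ 459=-233.63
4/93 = 0.04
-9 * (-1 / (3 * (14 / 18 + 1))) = 27 / 16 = 1.69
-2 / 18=-1 / 9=-0.11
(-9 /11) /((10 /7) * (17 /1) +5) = -63 /2255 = -0.03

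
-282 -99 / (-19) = -5259 / 19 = -276.79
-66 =-66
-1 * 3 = -3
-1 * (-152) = 152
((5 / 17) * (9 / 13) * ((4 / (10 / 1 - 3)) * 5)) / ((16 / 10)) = 0.36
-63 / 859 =-0.07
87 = 87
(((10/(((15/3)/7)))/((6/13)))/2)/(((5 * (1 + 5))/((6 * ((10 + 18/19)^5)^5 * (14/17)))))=5698004742941134724859471483589322097805651435834895358754816/23734506400505302831835450621527245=240072603440357426539738400.00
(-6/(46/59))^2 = 31329/529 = 59.22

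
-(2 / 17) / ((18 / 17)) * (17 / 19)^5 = -1419857 / 22284891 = -0.06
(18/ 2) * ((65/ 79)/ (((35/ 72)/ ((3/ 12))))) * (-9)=-34.27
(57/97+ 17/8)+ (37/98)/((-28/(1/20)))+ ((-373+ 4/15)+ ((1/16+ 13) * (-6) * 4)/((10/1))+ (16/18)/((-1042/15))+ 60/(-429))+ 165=-281420759764181/1189818870240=-236.52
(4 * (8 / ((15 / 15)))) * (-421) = -13472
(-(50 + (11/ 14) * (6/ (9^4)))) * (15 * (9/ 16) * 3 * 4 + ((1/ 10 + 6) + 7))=-1750609307/ 306180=-5717.58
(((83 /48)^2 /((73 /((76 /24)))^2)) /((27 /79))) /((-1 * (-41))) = 0.00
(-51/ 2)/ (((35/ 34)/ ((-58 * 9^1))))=452574/ 35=12930.69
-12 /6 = -2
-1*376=-376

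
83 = 83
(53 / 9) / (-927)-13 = -108512 / 8343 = -13.01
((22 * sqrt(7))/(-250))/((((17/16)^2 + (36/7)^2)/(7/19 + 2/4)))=-2276736 * sqrt(7)/821600375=-0.01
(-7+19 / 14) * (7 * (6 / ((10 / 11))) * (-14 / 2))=18249 / 10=1824.90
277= 277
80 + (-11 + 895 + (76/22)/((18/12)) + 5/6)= 21277/22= 967.14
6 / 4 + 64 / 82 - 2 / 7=1145 / 574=1.99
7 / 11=0.64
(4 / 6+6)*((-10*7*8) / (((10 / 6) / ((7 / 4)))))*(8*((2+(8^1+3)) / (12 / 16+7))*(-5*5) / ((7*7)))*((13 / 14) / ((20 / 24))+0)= 6489600 / 217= 29905.99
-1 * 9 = -9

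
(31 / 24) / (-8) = -31 / 192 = -0.16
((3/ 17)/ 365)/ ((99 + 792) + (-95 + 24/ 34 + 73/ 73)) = 3/ 4949765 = 0.00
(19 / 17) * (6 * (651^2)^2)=1204425340383.18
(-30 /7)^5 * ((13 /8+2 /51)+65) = -27538987500 /285719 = -96384.87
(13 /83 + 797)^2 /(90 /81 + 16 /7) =187074.29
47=47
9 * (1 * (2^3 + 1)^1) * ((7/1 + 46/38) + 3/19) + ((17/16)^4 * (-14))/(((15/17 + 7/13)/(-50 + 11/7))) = 251402874789/195493888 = 1285.99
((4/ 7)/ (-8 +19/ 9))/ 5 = -36/ 1855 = -0.02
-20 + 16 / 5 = -84 / 5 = -16.80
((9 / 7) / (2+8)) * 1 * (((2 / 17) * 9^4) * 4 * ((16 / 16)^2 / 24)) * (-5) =-19683 / 238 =-82.70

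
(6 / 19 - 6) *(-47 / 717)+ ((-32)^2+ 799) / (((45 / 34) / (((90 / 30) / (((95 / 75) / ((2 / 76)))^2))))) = 134313591 / 62293438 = 2.16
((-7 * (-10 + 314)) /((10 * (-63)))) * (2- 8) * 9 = -912 /5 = -182.40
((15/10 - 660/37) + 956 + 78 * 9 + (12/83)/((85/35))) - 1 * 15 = 169852519/104414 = 1626.72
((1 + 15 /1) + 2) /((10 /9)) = 81 /5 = 16.20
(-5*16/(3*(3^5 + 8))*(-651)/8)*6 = 13020/251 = 51.87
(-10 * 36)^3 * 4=-186624000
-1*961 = -961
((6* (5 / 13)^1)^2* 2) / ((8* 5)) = 45 / 169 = 0.27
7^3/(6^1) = 343/6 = 57.17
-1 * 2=-2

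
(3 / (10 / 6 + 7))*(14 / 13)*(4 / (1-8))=-36 / 169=-0.21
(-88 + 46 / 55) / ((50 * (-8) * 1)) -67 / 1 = -734603 / 11000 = -66.78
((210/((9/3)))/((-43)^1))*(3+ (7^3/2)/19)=-15995/817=-19.58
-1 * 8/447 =-8/447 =-0.02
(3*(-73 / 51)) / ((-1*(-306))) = -73 / 5202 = -0.01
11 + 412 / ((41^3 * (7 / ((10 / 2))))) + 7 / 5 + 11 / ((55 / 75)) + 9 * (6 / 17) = 1254054853 / 41007995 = 30.58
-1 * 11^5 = -161051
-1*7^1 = -7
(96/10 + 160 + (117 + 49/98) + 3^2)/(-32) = -2961/320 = -9.25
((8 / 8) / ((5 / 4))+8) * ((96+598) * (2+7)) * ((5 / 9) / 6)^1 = 15268 / 3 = 5089.33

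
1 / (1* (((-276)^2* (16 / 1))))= 1 / 1218816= 0.00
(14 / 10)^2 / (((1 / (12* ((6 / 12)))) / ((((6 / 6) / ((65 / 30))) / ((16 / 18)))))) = 3969 / 650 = 6.11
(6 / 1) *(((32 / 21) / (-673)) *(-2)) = 128 / 4711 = 0.03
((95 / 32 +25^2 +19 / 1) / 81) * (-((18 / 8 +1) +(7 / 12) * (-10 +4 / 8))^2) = -20875525 / 497664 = -41.95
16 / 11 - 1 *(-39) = 445 / 11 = 40.45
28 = 28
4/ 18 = 2/ 9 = 0.22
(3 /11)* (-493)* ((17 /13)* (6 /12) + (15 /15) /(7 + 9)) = -220371 /2288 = -96.32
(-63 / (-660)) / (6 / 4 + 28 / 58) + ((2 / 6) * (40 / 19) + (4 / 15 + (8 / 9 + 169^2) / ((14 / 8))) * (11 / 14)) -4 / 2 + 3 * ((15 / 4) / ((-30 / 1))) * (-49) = 5444310598129 / 423977400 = 12841.04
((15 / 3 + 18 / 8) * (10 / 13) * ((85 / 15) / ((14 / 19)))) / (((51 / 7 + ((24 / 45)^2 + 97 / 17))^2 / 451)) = 721085447053125 / 6570516012112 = 109.75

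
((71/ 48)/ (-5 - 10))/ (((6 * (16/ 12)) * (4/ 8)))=-71/ 2880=-0.02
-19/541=-0.04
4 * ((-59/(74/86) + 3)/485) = -9704/17945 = -0.54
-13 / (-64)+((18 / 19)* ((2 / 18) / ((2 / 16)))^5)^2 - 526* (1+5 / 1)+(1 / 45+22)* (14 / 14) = -15582126109330519 / 4972757209920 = -3133.50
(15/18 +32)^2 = 38809/36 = 1078.03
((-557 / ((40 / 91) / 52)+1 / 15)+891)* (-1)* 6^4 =421213176 / 5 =84242635.20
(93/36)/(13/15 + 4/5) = 31/20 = 1.55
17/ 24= 0.71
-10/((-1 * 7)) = 1.43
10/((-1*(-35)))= 2/7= 0.29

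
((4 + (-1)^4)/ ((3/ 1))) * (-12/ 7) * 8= -22.86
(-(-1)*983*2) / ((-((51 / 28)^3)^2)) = -947396337664 / 17596287801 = -53.84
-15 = -15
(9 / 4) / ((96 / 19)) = 57 / 128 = 0.45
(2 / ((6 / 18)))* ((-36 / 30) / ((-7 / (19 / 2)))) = 342 / 35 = 9.77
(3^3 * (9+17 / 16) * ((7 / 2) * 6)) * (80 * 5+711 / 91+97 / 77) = 2670027381 / 1144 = 2333940.02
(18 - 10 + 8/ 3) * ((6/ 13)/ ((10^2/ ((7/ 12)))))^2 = 49/ 633750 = 0.00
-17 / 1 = -17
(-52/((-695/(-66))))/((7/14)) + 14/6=-15727/2085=-7.54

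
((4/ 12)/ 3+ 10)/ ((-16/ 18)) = -91/ 8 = -11.38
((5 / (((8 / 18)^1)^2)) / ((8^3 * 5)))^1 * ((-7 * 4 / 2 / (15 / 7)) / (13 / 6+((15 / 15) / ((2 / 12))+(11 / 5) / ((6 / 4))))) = -3969 / 591872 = -0.01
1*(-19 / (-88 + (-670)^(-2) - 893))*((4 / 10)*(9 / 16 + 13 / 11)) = 130921685 / 9688159778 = 0.01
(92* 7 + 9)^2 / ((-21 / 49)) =-2984863 / 3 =-994954.33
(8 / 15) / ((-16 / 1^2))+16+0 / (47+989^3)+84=2999 / 30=99.97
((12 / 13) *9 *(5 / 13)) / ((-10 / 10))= -540 / 169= -3.20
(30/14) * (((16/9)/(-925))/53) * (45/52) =-12/178451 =-0.00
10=10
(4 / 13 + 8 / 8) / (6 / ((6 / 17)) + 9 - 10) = 17 / 208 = 0.08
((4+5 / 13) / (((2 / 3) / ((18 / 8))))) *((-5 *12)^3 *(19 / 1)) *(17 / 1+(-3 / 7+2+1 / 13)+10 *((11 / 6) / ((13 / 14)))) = -2758274289000 / 1183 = -2331592805.58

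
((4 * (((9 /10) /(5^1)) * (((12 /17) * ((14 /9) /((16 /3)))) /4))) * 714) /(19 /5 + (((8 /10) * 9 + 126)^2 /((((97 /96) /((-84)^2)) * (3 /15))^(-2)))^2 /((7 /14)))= 6.96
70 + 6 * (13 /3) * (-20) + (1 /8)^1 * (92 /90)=-80977 /180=-449.87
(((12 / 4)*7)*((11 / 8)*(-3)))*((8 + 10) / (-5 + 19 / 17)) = 3213 / 8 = 401.62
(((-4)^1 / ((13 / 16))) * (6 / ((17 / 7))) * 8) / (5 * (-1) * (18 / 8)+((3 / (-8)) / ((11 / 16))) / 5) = 225280 / 26299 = 8.57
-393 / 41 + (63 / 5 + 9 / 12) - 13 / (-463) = 3.79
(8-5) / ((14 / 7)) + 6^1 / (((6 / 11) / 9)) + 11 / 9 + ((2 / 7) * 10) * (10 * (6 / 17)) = 239489 / 2142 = 111.81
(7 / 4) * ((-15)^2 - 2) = 1561 / 4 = 390.25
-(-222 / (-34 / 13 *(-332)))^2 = -2082249 / 31854736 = -0.07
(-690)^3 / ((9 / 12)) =-438012000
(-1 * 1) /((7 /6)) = -6 /7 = -0.86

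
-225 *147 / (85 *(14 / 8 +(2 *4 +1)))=-26460 / 731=-36.20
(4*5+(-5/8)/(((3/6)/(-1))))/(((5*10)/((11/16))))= 187/640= 0.29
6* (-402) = -2412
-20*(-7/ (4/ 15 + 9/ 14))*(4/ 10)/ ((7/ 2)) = 3360/ 191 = 17.59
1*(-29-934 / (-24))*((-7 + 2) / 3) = -595 / 36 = -16.53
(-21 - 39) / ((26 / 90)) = -2700 / 13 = -207.69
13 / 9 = 1.44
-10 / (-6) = 5 / 3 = 1.67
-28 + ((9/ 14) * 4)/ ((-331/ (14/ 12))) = -28.01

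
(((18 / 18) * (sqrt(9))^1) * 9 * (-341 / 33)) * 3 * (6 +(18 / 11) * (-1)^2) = -6391.64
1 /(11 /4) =0.36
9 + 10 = 19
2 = 2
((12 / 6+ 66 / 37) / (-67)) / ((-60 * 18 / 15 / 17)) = 595 / 44622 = 0.01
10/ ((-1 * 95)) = -2/ 19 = -0.11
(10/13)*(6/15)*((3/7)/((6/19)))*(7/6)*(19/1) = 361/39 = 9.26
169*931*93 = 14632527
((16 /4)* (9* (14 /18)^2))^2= 38416 /81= 474.27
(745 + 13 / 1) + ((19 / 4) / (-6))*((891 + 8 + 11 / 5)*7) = -84723 / 20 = -4236.15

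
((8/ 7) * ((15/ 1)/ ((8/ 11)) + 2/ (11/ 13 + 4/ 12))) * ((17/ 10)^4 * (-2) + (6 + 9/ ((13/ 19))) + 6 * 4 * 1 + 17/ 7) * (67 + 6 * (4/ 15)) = 377750044161/ 7475000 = 50535.12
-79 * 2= -158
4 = 4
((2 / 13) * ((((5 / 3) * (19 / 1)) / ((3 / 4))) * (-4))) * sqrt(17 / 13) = -3040 * sqrt(221) / 1521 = -29.71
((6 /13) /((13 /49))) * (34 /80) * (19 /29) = 47481 /98020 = 0.48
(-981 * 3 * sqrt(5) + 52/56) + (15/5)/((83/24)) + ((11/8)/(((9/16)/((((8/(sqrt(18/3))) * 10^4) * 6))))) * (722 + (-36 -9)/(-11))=-2943 * sqrt(5) + 2087/1162 + 1277920000 * sqrt(6)/9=347799191.28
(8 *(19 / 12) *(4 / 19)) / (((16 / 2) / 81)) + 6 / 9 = 83 / 3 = 27.67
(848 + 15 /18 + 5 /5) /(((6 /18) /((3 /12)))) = 5099 /8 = 637.38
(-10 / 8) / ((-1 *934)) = 5 / 3736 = 0.00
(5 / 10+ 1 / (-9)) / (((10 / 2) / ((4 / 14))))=1 / 45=0.02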